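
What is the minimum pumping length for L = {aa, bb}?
p = 3

For a finite language L, the pumping lemma holds vacuously if p > max|s| for s ∈ L.

The longest string in L = {aa, bb} has length 2.
If p = 3, then no string s ∈ L has |s| ≥ p, so the condition is vacuously true.

The minimum pumping length is p = 3.

Why no smaller p works: for any p ≤ 2, the longest string s ∈ L has |s| = 2 ≥ p, so it would
have to be pumpable; but pumping up (i = 2, 3, ...) produces ever longer strings, which cannot all lie in the
finite language L. So the pumping property fails for every p ≤ 2.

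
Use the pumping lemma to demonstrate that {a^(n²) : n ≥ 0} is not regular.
Assume for contradiction that L is regular, and let p ≥ 1 be the pumping length given by the pumping lemma.
Choose s = a^(p²). Then s ∈ L and |s| = p² ≥ p.
By the pumping lemma, s = xyz for some x, y, z with |xy| ≤ p, |y| ≥ 1, and xy^i z ∈ L for every i ≥ 0.
Here y = a^k for some k with 1 ≤ k ≤ |xy| ≤ p.

Take i = 2: |xy²z| = p² + k.
Now p² < p² + k ≤ p² + p < p² + 2p + 1 = (p + 1)².
So |xy²z| lies strictly between the consecutive squares p² and (p + 1)², hence is not a perfect square, and xy²z ∉ L.

This contradicts the pumping lemma, which requires xy^i z ∈ L for all i ≥ 0.
Hence L = {a^(n²) : n ≥ 0} is not regular. ∎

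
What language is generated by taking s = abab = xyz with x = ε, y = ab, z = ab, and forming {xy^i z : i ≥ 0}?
{xy^i z : i ≥ 0} = {(ab)^(i+1) : i ≥ 0} = {ab, abab, ababab, ...}

With x = ε, y = ab, z = ab: Pumping 'ab' gives strings of alternating a's and b's.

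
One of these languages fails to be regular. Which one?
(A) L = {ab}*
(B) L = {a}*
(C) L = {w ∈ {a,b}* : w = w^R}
(C) {w ∈ {a,b}* : w = w^R}

(C) L = {w ∈ {a,b}* : w = w^R} is NOT regular.

The pumping lemma can be used to prove this:
After pumping, the string is no longer symmetric

The other languages are regular because they can be recognized by finite automata.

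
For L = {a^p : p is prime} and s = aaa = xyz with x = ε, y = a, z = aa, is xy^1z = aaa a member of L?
Yes

xy¹z = ε · a · aa = aaa.
aaa has length 3, which is prime, so it is in L.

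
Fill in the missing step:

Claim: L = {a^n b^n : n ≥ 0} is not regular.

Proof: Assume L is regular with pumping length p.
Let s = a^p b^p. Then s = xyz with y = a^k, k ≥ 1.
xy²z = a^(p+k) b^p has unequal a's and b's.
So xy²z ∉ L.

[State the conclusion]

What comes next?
This contradicts the pumping lemma for regular languages,
which guarantees xy^i z ∈ L for all i ≥ 0.

Since our assumption that L is regular leads to a contradiction,
we conclude that L = {a^n b^n : n ≥ 0} is NOT regular. ∎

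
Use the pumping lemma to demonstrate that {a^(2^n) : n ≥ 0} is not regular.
Assume for contradiction that L is regular, and let p ≥ 1 be the pumping length given by the pumping lemma.
Choose s = a^(2^p). Then s ∈ L and |s| = 2^p ≥ p.
By the pumping lemma, s = xyz for some x, y, z with |xy| ≤ p, |y| ≥ 1, and xy^i z ∈ L for every i ≥ 0.
Here y = a^k for some k with 1 ≤ k ≤ |xy| ≤ p, and p < 2^p.

Take i = 2: |xy²z| = 2^p + k.
Now 2^p < 2^p + k ≤ 2^p + p < 2^p + 2^p = 2^(p+1).
So |xy²z| lies strictly between the consecutive powers of two 2^p and 2^(p+1), hence is not a power of 2, and xy²z ∉ L.

This contradicts the pumping lemma, which requires xy^i z ∈ L for all i ≥ 0.
Hence L = {a^(2^n) : n ≥ 0} is not regular. ∎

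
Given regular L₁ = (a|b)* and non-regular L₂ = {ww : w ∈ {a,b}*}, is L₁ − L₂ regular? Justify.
No — L₁ − L₂ is not regular.

L₁ − L₂ is the complement of {ww} within {a,b}*. If it were regular, its complement {ww} would be regular as well (regular languages are closed under complement) — contradiction. So L₁ − L₂ is not regular.

Note that the bare facts "L₁ regular, L₂ non-regular" do not settle the question by themselves: the closure of regular languages under ∪, ∩, complement and difference applies only when BOTH operands are regular. With a non-regular operand the result can come out regular or non-regular depending on the specific languages, so one has to work out L₁ − L₂ for this particular pair, as above.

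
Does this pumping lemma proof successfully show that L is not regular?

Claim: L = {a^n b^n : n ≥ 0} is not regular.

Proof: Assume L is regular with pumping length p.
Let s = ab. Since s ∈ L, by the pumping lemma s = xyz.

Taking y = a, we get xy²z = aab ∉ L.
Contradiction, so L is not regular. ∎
The proof is INCORRECT.

Error: The string s = ab may be shorter than p.
The pumping lemma only applies to strings with |s| ≥ p, and p is not under our control.
We must choose s in terms of p, e.g. s = a^p b^p, to ensure |s| ≥ p.
(The proof also fixes one particular y; a valid argument must handle every decomposition with |xy| ≤ p and |y| ≥ 1 — for s = a^p b^p this forces y = a^k, and then xy²z = a^(p+k) b^p ∉ L.)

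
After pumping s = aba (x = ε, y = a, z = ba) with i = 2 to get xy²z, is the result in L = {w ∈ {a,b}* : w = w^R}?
No

xy²z = ε · aa · ba = aaba.
aaba reversed is abaa ≠ aaba, so it is not a palindrome and is not in L.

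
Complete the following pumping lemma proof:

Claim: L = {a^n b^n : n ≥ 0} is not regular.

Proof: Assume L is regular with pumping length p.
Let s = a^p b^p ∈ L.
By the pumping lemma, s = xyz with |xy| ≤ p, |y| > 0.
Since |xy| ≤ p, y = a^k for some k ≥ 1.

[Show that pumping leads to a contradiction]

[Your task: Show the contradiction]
Consider xy²z = a^(p+k) b^p.

Since k ≥ 1, we have p + k > p.
So xy²z has more a's than b's: (p+k) a's vs p b's.
This means xy²z ∉ L because a^n b^n requires equal counts.

This contradicts the pumping lemma which states xy²z ∈ L.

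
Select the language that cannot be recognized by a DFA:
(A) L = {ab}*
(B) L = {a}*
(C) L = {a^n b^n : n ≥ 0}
(C) {a^n b^n : n ≥ 0}

(C) L = {a^n b^n : n ≥ 0} is NOT regular.

The pumping lemma can be used to prove this:
After pumping, the number of a's and b's become unequal

The other languages are regular because they can be recognized by finite automata.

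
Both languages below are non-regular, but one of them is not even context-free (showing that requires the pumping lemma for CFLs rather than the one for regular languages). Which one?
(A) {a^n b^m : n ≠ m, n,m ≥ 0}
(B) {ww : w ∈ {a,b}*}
(B) {ww : w ∈ {a,b}*}

(B) {ww : w ∈ {a,b}*} requires the CFL pumping lemma.

- {a^n b^m : n ≠ m, n,m ≥ 0} is context-free (but not regular)
  • Can be shown non-regular with the regular pumping lemma
  • After pumping a's, we can make n = m

- {ww : w ∈ {a,b}*} is NOT context-free
  • Requires the CFL pumping lemma to prove
  • Cannot verify equality of two arbitrary substrings

The CFL pumping lemma is "stronger" in that it can prove non-membership
in the larger class of context-free languages.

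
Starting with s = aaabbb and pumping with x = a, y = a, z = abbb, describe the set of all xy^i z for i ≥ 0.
{xy^i z : i ≥ 0} = {a^(2+i) b^3 : i ≥ 0} = {aabbb, aaabbb, aaaabbb, ...}

With x = a, y = a, z = abbb: Starting with aaabbb and pumping the second 'a', we get strings with 2+i a's followed by 3 b's for i = 0, 1, 2, ...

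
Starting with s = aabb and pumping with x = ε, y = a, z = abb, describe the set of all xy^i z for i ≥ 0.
{xy^i z : i ≥ 0} = {a^(i+1) b^2 : i ≥ 0} = {abb, aabb, aaabb, ...}

With x = ε, y = a, z = abb: Starting with aabb and pumping the first 'a' (z = abb keeps the second 'a'), we get strings with i+1 a's followed by 2 b's for i = 0, 1, 2, ...; note bb is not produced because z always contributes one a.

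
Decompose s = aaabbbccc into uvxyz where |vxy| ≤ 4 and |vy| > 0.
u='aa', v='a', x='bb', y='b', z='ccc'

For s = aaabbbccc with pumping length p = 4:

One valid decomposition:
- u = 'aa'
- v = 'a'
- x = 'bb'
- y = 'b'
- z = 'ccc'

Verification:
- uvxyz = 'aa' + 'a' + 'bb' + 'b' + 'ccc' = aaabbbccc ✓
- |vxy| = |'abbb'| = 4 ≤ 4 ✓
- |vy| = |'ab'| = 2 > 0 ✓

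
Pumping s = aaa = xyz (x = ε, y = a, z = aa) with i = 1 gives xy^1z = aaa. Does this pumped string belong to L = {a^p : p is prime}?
Yes

xy¹z = ε · a · aa = aaa.
aaa has length 3, which is prime, so it is in L.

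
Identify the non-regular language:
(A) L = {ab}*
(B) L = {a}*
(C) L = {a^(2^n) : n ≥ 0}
(C) {a^(2^n) : n ≥ 0}

(C) L = {a^(2^n) : n ≥ 0} is NOT regular.

The pumping lemma can be used to prove this:
After pumping, length is no longer a power of 2

The other languages are regular because they can be recognized by finite automata.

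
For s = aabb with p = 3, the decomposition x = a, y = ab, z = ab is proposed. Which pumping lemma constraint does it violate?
Violated: xyz = s

The decomposition x = a, y = ab, z = ab for s = aabb with p = 3
violates the constraint: xyz = s

xyz = 'a' + 'ab' + 'ab' = 'aabab' ≠ 'aabb' = s. The decomposition doesn't reconstruct s.

Pumping lemma constraints:
1. xyz = s (decomposition is valid)
2. |xy| ≤ p
3. |y| > 0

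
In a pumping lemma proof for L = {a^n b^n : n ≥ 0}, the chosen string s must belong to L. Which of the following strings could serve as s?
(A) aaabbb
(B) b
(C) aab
(A) aaabbb

The pumping lemma is applied to a string s that lies in L, so first check membership of each option:
- (A) aaabbb = a^3 b^3 has equal counts (3 = 3), so it is in L ✓
- (B) b has 0 a's and 1 b's; 0 ≠ 1, so it is not in L ✗
- (C) aab has 2 a's and 1 b's; 2 ≠ 1, so it is not in L ✗

Only (A) aaabbb is in L, so it is the only candidate that could play the role of s.
(In a complete proof one picks s in terms of the pumping length p so that |s| ≥ p is guaranteed; a fixed string like aaabbb illustrates the shape of such an s.)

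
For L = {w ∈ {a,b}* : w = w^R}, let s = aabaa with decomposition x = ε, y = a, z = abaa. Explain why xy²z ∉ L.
xy²z = aaabaa ∉ L

Pumping with i = 2 replaces y = a by y² = aa:
- Original: s = xyz = aabaa; aabaa reversed is aabaa, the same string, so it is a palindrome and is in L
- Pumped: xy²z = ε · aa · abaa = aaabaa
- aaabaa reversed is aabaaa ≠ aaabaa, so it is not a palindrome and is not in L

The pumping lemma would require xy²z ∈ L, so this decomposition yields a contradiction.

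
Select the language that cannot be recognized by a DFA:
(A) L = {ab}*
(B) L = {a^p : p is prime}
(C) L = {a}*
(B) {a^p : p is prime}

(B) L = {a^p : p is prime} is NOT regular.

The pumping lemma can be used to prove this:
After pumping, the length becomes composite

The other languages are regular because they can be recognized by finite automata.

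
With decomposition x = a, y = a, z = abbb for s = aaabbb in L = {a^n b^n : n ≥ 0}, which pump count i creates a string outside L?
i = 3

xy³z = a · aaa · abbb = aaaaabbb; aaaaabbb has 5 a's and 3 b's; 5 ≠ 3, so it is not in L.
(Other choices also work, e.g. i = 0, 2; only i = 1 is guaranteed to stay in L since xy¹z = s.)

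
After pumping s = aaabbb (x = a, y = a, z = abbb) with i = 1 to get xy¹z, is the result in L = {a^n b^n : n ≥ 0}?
Yes

xy¹z = a · a · abbb = aaabbb.
aaabbb = a^3 b^3 has equal counts (3 = 3), so it is in L.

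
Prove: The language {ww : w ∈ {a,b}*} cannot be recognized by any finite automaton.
Assume for contradiction that L is regular, and let p ≥ 1 be the pumping length given by the pumping lemma.
Choose s = a^p b a^p b. Then s ∈ L (take w = a^p b) and |s| = 2p + 2 ≥ p.
By the pumping lemma, s = xyz for some x, y, z with |xy| ≤ p, |y| ≥ 1, and xy^i z ∈ L for every i ≥ 0.
Since |xy| ≤ p and the first p symbols of s are all a's, y = a^k for some k with 1 ≤ k ≤ p.

Take i = 2: t = xy²z = a^(p + k) b a^p b.
Suppose t = uu for some string u. The string t contains exactly two b's and ends in b, so u contains exactly one b and ends in b; hence u = a^j b for some j, and uu = a^j b a^j b. Comparing with t = a^(p + k) b a^p b forces j = p + k (first block) and j = p (second block), which is impossible since k ≥ 1. So t ∉ L.

This contradicts the pumping lemma, which requires xy^i z ∈ L for all i ≥ 0.
Hence L = {ww : w ∈ {a,b}*} is not regular. ∎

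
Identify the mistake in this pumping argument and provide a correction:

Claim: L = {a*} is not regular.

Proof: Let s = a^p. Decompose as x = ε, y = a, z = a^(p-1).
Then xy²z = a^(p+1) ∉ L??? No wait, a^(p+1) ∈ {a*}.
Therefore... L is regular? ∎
Error: The proof attempts to show a*  is not regular, but a* IS regular!

Correction: a* is a regular language (recognized by a simple DFA with one accepting state and self-loop on 'a'). The pumping lemma can only prove non-regularity, not regularity. For regular languages, pumping always works.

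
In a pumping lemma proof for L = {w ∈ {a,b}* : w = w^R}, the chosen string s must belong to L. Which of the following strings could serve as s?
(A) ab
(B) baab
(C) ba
(B) baab

The pumping lemma is applied to a string s that lies in L, so first check membership of each option:
- (A) ab reversed is ba ≠ ab, so it is not a palindrome and is not in L ✗
- (B) baab reversed is baab, the same string, so it is a palindrome and is in L ✓
- (C) ba reversed is ab ≠ ba, so it is not a palindrome and is not in L ✗

Only (B) baab is in L, so it is the only candidate that could play the role of s.
(In a complete proof one picks s in terms of the pumping length p so that |s| ≥ p is guaranteed; a fixed string like baab illustrates the shape of such an s.)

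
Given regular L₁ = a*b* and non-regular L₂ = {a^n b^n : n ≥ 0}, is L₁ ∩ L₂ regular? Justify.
No — L₁ ∩ L₂ is not regular.

Every string a^n b^n already lies in a*b*, so L₁ ∩ L₂ = {a^n b^n : n ≥ 0} = L₂ itself, which is the standard non-regular language (pump s = a^p b^p).

Note that the bare facts "L₁ regular, L₂ non-regular" do not settle the question by themselves: the closure of regular languages under ∪, ∩, complement and difference applies only when BOTH operands are regular. With a non-regular operand the result can come out regular or non-regular depending on the specific languages, so one has to work out L₁ ∩ L₂ for this particular pair, as above.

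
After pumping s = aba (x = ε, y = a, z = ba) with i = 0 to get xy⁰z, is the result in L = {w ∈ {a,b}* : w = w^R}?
No

xy⁰z = ε · ε · ba = ba.
ba reversed is ab ≠ ba, so it is not a palindrome and is not in L.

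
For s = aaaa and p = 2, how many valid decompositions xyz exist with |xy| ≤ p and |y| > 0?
3

For s = 'aaaa' with pumping length p = 2:

Constraints: |xy| ≤ 2, |y| > 0

Valid decompositions (|xy| ≤ p, |y| ≥ 1):
  • x='', y='a', z='aaa'
  • x='a', y='a', z='aa'
  • x='', y='aa', z='aa'

Total count: 3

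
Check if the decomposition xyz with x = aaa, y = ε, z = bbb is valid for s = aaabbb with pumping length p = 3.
Violated: |y| > 0

The decomposition x = aaa, y = ε, z = bbb for s = aaabbb with p = 3
violates the constraint: |y| > 0

|y| = 0, but the pumping lemma requires |y| > 0 (y must be non-empty).

Pumping lemma constraints:
1. xyz = s (decomposition is valid)
2. |xy| ≤ p
3. |y| > 0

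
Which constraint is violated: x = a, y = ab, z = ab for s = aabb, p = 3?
Violated: xyz = s

The decomposition x = a, y = ab, z = ab for s = aabb with p = 3
violates the constraint: xyz = s

xyz = 'a' + 'ab' + 'ab' = 'aabab' ≠ 'aabb' = s. The decomposition doesn't reconstruct s.

Pumping lemma constraints:
1. xyz = s (decomposition is valid)
2. |xy| ≤ p
3. |y| > 0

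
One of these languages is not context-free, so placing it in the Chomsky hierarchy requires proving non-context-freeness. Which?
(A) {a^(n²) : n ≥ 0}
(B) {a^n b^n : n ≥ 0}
(A) {a^(n²) : n ≥ 0}

(A) {a^(n²) : n ≥ 0} requires the CFL pumping lemma.

- {a^n b^n : n ≥ 0} is context-free (but not regular)
  • Can be shown non-regular with the regular pumping lemma
  • After pumping, the number of a's and b's become unequal

- {a^(n²) : n ≥ 0} is NOT context-free
  • Requires the CFL pumping lemma to prove
  • Gaps between squares grow unboundedly

The CFL pumping lemma is "stronger" in that it can prove non-membership
in the larger class of context-free languages.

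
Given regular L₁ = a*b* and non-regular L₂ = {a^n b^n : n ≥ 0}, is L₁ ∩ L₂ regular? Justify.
No — L₁ ∩ L₂ is not regular.

Every string a^n b^n already lies in a*b*, so L₁ ∩ L₂ = {a^n b^n : n ≥ 0} = L₂ itself, which is the standard non-regular language (pump s = a^p b^p).

Note that the bare facts "L₁ regular, L₂ non-regular" do not settle the question by themselves: the closure of regular languages under ∪, ∩, complement and difference applies only when BOTH operands are regular. With a non-regular operand the result can come out regular or non-regular depending on the specific languages, so one has to work out L₁ ∩ L₂ for this particular pair, as above.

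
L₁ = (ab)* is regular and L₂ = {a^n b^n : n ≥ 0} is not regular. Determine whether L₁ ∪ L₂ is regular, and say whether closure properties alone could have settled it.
No — L₁ ∪ L₂ is not regular.

Let U = (ab)* ∪ {a^n b^n}. If U were regular, then U ∩ aa*bb* would be regular (closure under intersection with a regular language). But (ab)* ∩ aa*bb* = {ab} and {a^n b^n} ∩ aa*bb* = {a^n b^n : n ≥ 1}, so U ∩ aa*bb* = {a^n b^n : n ≥ 1}, which is not regular. Hence U is not regular.

Note that the bare facts "L₁ regular, L₂ non-regular" do not settle the question by themselves: the closure of regular languages under ∪, ∩, complement and difference applies only when BOTH operands are regular. With a non-regular operand the result can come out regular or non-regular depending on the specific languages, so one has to work out L₁ ∪ L₂ for this particular pair, as above.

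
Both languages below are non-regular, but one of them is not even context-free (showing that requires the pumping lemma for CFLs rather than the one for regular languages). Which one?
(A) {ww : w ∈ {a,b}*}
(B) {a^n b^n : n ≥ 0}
(A) {ww : w ∈ {a,b}*}

(A) {ww : w ∈ {a,b}*} requires the CFL pumping lemma.

- {a^n b^n : n ≥ 0} is context-free (but not regular)
  • Can be shown non-regular with the regular pumping lemma
  • After pumping, the number of a's and b's become unequal

- {ww : w ∈ {a,b}*} is NOT context-free
  • Requires the CFL pumping lemma to prove
  • Cannot verify equality of two arbitrary substrings

The CFL pumping lemma is "stronger" in that it can prove non-membership
in the larger class of context-free languages.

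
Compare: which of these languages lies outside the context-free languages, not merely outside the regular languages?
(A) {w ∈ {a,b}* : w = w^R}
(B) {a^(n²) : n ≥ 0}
(B) {a^(n²) : n ≥ 0}

(B) {a^(n²) : n ≥ 0} requires the CFL pumping lemma.

- {w ∈ {a,b}* : w = w^R} is context-free (but not regular)
  • Can be shown non-regular with the regular pumping lemma
  • After pumping, the string is no longer symmetric

- {a^(n²) : n ≥ 0} is NOT context-free
  • Requires the CFL pumping lemma to prove
  • Gaps between squares grow unboundedly

The CFL pumping lemma is "stronger" in that it can prove non-membership
in the larger class of context-free languages.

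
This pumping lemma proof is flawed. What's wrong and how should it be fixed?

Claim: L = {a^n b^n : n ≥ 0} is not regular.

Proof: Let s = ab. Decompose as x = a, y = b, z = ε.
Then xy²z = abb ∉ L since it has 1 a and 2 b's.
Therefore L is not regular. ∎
Error: The string s = ab might be shorter than the pumping length p.

Correction: Choose s = a^p b^p to ensure |s| ≥ p. Also, the decomposition is wrong: with |xy| ≤ p, y cannot include b's when s starts with p a's.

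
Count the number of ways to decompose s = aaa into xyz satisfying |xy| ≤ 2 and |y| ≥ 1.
3

For s = 'aaa' with pumping length p = 2:

Constraints: |xy| ≤ 2, |y| > 0

Valid decompositions (|xy| ≤ p, |y| ≥ 1):
  • x='', y='a', z='aa'
  • x='a', y='a', z='a'
  • x='', y='aa', z='a'

Total count: 3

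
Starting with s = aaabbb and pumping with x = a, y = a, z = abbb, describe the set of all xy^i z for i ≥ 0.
{xy^i z : i ≥ 0} = {a^(2+i) b^3 : i ≥ 0} = {aabbb, aaabbb, aaaabbb, ...}

With x = a, y = a, z = abbb: Starting with aaabbb and pumping the second 'a', we get strings with 2+i a's followed by 3 b's for i = 0, 1, 2, ...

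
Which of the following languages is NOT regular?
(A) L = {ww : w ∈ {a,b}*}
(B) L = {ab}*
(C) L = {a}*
(A) {ww : w ∈ {a,b}*}

(A) L = {ww : w ∈ {a,b}*} is NOT regular.

The pumping lemma can be used to prove this:
After pumping, the two halves no longer match

The other languages are regular because they can be recognized by finite automata.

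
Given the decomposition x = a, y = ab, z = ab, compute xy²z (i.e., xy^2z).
aababab

Given x = 'a', y = 'ab', z = 'ab' and i = 2:

xy^2z = x + y·y·...·y (2 times) + z
       = 'a' + 'ab'^2 + 'ab'
       = 'a' + 'abab' + 'ab'
       = 'aababab'

The pumped string is 'aababab' with length 7.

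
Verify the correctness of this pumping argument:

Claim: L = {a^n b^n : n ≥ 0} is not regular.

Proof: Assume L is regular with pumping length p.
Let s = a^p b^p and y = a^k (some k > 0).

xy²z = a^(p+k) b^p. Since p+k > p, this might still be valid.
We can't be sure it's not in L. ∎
The proof is INCORRECT.

Error: The conclusion is wrong.
xy²z = a^(p+k) b^p is definitely NOT in L because the number of a's (p+k) ≠ number of b's (p).
The proof incorrectly doubts what is actually a valid contradiction.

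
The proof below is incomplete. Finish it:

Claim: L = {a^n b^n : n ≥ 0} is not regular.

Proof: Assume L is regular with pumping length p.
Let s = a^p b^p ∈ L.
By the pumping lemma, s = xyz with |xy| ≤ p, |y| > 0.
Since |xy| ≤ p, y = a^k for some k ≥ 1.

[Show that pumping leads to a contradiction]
Consider xy²z = a^(p+k) b^p.

Since k ≥ 1, we have p + k > p.
So xy²z has more a's than b's: (p+k) a's vs p b's.
This means xy²z ∉ L because a^n b^n requires equal counts.

This contradicts the pumping lemma which states xy²z ∈ L.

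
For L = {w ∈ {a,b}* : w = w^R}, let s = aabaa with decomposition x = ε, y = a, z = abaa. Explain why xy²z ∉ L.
xy²z = aaabaa ∉ L

Pumping with i = 2 replaces y = a by y² = aa:
- Original: s = xyz = aabaa; aabaa reversed is aabaa, the same string, so it is a palindrome and is in L
- Pumped: xy²z = ε · aa · abaa = aaabaa
- aaabaa reversed is aabaaa ≠ aaabaa, so it is not a palindrome and is not in L

The pumping lemma would require xy²z ∈ L, so this decomposition yields a contradiction.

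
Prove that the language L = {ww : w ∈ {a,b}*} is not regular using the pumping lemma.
Assume for contradiction that L is regular, and let p ≥ 1 be the pumping length given by the pumping lemma.
Choose s = a^p b a^p b. Then s ∈ L (take w = a^p b) and |s| = 2p + 2 ≥ p.
By the pumping lemma, s = xyz for some x, y, z with |xy| ≤ p, |y| ≥ 1, and xy^i z ∈ L for every i ≥ 0.
Since |xy| ≤ p and the first p symbols of s are all a's, y = a^k for some k with 1 ≤ k ≤ p.

Take i = 2: t = xy²z = a^(p + k) b a^p b.
Suppose t = uu for some string u. The string t contains exactly two b's and ends in b, so u contains exactly one b and ends in b; hence u = a^j b for some j, and uu = a^j b a^j b. Comparing with t = a^(p + k) b a^p b forces j = p + k (first block) and j = p (second block), which is impossible since k ≥ 1. So t ∉ L.

This contradicts the pumping lemma, which requires xy^i z ∈ L for all i ≥ 0.
Hence L = {ww : w ∈ {a,b}*} is not regular. ∎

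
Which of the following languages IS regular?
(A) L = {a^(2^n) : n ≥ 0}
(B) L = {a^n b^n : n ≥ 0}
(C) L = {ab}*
(C) {ab}*

(C) L = {ab}* is regular.

This can be recognized by a finite automaton (DFA/NFA).
Regular expressions like {ab}* define regular languages.

The other choices are not regular:
- {a^n b^n : n ≥ 0}: After pumping, the number of a's and b's become unequal
- {a^(2^n) : n ≥ 0}: After pumping, length is no longer a power of 2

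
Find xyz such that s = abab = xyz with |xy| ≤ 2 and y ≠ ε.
x = 'a', y = 'b', z = 'ab'

For s = abab and p = 2, one valid decomposition is:
- x = 'a' (length 1)
- y = 'b' (length 1)
- z = 'ab' (length 2)

Verification:
- xyz = 'a' + 'b' + 'ab' = abab ✓
- |xy| = 2 ≤ 2 ✓
- |y| = 1 > 0 ✓

All pumping lemma constraints are satisfied.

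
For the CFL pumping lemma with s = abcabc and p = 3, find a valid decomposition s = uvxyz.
u='ab', v='c', x='a', y='b', z='c'

For s = abcabc with pumping length p = 3:

One valid decomposition:
- u = 'ab'
- v = 'c'
- x = 'a'
- y = 'b'
- z = 'c'

Verification:
- uvxyz = 'ab' + 'c' + 'a' + 'b' + 'c' = abcabc ✓
- |vxy| = |'cab'| = 3 ≤ 3 ✓
- |vy| = |'cb'| = 2 > 0 ✓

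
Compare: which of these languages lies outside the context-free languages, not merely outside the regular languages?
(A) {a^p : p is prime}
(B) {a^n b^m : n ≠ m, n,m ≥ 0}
(A) {a^p : p is prime}

(A) {a^p : p is prime} requires the CFL pumping lemma.

- {a^n b^m : n ≠ m, n,m ≥ 0} is context-free (but not regular)
  • Can be shown non-regular with the regular pumping lemma
  • After pumping a's, we can make n = m

- {a^p : p is prime} is NOT context-free
  • Requires the CFL pumping lemma to prove
  • The CFL pumping lemma also fails because prime gaps are unbounded

The CFL pumping lemma is "stronger" in that it can prove non-membership
in the larger class of context-free languages.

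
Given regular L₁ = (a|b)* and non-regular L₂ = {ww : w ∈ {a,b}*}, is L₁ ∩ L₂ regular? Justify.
No — L₁ ∩ L₂ is not regular.

(a|b)* is all strings over {a,b}, so L₁ ∩ L₂ = {ww : w ∈ {a,b}*} = L₂ itself, which is not regular (pump s = a^p b a^p b).

Note that the bare facts "L₁ regular, L₂ non-regular" do not settle the question by themselves: the closure of regular languages under ∪, ∩, complement and difference applies only when BOTH operands are regular. With a non-regular operand the result can come out regular or non-regular depending on the specific languages, so one has to work out L₁ ∩ L₂ for this particular pair, as above.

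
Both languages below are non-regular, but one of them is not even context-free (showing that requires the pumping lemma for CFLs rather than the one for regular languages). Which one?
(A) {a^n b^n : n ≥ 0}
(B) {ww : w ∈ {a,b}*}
(B) {ww : w ∈ {a,b}*}

(B) {ww : w ∈ {a,b}*} requires the CFL pumping lemma.

- {a^n b^n : n ≥ 0} is context-free (but not regular)
  • Can be shown non-regular with the regular pumping lemma
  • After pumping, the number of a's and b's become unequal

- {ww : w ∈ {a,b}*} is NOT context-free
  • Requires the CFL pumping lemma to prove
  • Even a PDA cannot compare two arbitrary halves symbol by symbol; CFL pumping on a^p b^p a^p b^p fails

The CFL pumping lemma is "stronger" in that it can prove non-membership
in the larger class of context-free languages.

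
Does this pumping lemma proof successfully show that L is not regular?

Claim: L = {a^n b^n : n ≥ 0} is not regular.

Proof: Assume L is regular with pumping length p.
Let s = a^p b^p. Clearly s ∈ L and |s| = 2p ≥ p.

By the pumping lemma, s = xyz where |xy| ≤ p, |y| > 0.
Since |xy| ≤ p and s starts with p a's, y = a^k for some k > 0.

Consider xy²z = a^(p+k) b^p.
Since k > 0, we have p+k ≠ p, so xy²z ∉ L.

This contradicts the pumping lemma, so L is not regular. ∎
The proof is correct.

This proof is valid because:
1. The string s = a^p b^p is correctly in L
2. The decomposition analysis is correct: y must consist only of a's
3. The contradiction is valid: pumping increases a's but not b's
4. The conclusion follows logically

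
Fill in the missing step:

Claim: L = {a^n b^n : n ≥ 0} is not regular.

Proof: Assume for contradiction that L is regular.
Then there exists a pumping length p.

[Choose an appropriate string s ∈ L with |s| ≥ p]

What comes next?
s = a^p b^p

This string is in L (has equal a's and b's) and has length 2p ≥ p.
Any decomposition xyz with |xy| ≤ p means y consists only of a's,
so pumping will unbalance the counts.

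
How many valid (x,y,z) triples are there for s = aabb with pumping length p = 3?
6

For s = 'aabb' with pumping length p = 3:

Constraints: |xy| ≤ 3, |y| > 0

Valid decompositions (|xy| ≤ p, |y| ≥ 1):
  • x='', y='a', z='abb'
  • x='a', y='a', z='bb'
  • x='', y='aa', z='bb'
  • x='aa', y='b', z='b'
  • x='a', y='ab', z='b'
  • x='', y='aab', z='b'

Total count: 6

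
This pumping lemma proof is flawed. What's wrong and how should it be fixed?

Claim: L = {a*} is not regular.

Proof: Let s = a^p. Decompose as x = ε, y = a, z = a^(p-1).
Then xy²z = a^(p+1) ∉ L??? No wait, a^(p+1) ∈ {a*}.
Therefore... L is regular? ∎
Error: The proof attempts to show a*  is not regular, but a* IS regular!

Correction: a* is a regular language (recognized by a simple DFA with one accepting state and self-loop on 'a'). The pumping lemma can only prove non-regularity, not regularity. For regular languages, pumping always works.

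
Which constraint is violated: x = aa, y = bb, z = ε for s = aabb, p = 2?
Violated: |xy| ≤ p

The decomposition x = aa, y = bb, z = ε for s = aabb with p = 2
violates the constraint: |xy| ≤ p

|xy| = |aabb| = 4 > 2 = p. The decomposition puts too many characters in xy.

Pumping lemma constraints:
1. xyz = s (decomposition is valid)
2. |xy| ≤ p
3. |y| > 0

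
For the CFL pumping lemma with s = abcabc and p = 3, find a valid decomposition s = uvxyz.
u='ab', v='c', x='a', y='b', z='c'

For s = abcabc with pumping length p = 3:

One valid decomposition:
- u = 'ab'
- v = 'c'
- x = 'a'
- y = 'b'
- z = 'c'

Verification:
- uvxyz = 'ab' + 'c' + 'a' + 'b' + 'c' = abcabc ✓
- |vxy| = |'cab'| = 3 ≤ 3 ✓
- |vy| = |'cb'| = 2 > 0 ✓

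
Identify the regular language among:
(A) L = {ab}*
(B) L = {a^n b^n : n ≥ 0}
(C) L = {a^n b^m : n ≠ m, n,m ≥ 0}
(A) {ab}*

(A) L = {ab}* is regular.

This can be recognized by a finite automaton (DFA/NFA).
Regular expressions like {ab}* define regular languages.

The other choices are not regular:
- {a^n b^n : n ≥ 0}: After pumping, the number of a's and b's become unequal
- {a^n b^m : n ≠ m, n,m ≥ 0}: After pumping a's, we can make n = m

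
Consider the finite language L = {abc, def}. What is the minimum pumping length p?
p = 4

For a finite language L, the pumping lemma holds vacuously if p > max|s| for s ∈ L.

The longest string in L = {abc, def} has length 3.
If p = 4, then no string s ∈ L has |s| ≥ p, so the condition is vacuously true.

The minimum pumping length is p = 4.

Why no smaller p works: for any p ≤ 3, the longest string s ∈ L has |s| = 3 ≥ p, so it would
have to be pumpable; but pumping up (i = 2, 3, ...) produces ever longer strings, which cannot all lie in the
finite language L. So the pumping property fails for every p ≤ 3.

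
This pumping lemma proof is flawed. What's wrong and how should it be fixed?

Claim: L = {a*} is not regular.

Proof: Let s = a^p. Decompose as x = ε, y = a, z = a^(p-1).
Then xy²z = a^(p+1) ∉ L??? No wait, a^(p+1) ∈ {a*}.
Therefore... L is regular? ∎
Error: The proof attempts to show a*  is not regular, but a* IS regular!

Correction: a* is a regular language (recognized by a simple DFA with one accepting state and self-loop on 'a'). The pumping lemma can only prove non-regularity, not regularity. For regular languages, pumping always works.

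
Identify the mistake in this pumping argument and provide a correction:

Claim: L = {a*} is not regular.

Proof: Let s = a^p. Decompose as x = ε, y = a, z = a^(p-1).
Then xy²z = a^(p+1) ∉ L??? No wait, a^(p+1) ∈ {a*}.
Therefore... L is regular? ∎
Error: The proof attempts to show a*  is not regular, but a* IS regular!

Correction: a* is a regular language (recognized by a simple DFA with one accepting state and self-loop on 'a'). The pumping lemma can only prove non-regularity, not regularity. For regular languages, pumping always works.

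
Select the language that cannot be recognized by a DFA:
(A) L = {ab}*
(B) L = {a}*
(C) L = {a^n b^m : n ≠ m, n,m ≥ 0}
(C) {a^n b^m : n ≠ m, n,m ≥ 0}

(C) L = {a^n b^m : n ≠ m, n,m ≥ 0} is NOT regular.

The pumping lemma can be used to prove this:
After pumping a's, we can make n = m

The other languages are regular because they can be recognized by finite automata.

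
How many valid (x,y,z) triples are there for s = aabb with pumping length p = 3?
6

For s = 'aabb' with pumping length p = 3:

Constraints: |xy| ≤ 3, |y| > 0

Valid decompositions (|xy| ≤ p, |y| ≥ 1):
  • x='', y='a', z='abb'
  • x='a', y='a', z='bb'
  • x='', y='aa', z='bb'
  • x='aa', y='b', z='b'
  • x='a', y='ab', z='b'
  • x='', y='aab', z='b'

Total count: 6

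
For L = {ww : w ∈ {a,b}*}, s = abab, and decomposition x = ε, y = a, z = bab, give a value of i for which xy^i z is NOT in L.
i = 3

xy³z = ε · aaa · bab = aaabab; aaabab has length 6; its halves are aaa and bab, which differ, so it is not in L.
(Other choices also work, e.g. i = 0, 2; only i = 1 is guaranteed to stay in L since xy¹z = s.)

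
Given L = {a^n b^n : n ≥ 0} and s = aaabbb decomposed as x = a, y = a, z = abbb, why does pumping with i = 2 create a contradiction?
xy²z = aaaabbb ∉ L

Pumping with i = 2 replaces y = a by y² = aa:
- Original: s = xyz = aaabbb; aaabbb = a^3 b^3 has equal counts (3 = 3), so it is in L
- Pumped: xy²z = a · aa · abbb = aaaabbb
- aaaabbb has 4 a's and 3 b's; 4 ≠ 3, so it is not in L

The pumping lemma would require xy²z ∈ L, so this decomposition yields a contradiction.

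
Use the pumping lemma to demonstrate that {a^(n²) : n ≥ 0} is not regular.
Assume for contradiction that L is regular, and let p ≥ 1 be the pumping length given by the pumping lemma.
Choose s = a^(p²). Then s ∈ L and |s| = p² ≥ p.
By the pumping lemma, s = xyz for some x, y, z with |xy| ≤ p, |y| ≥ 1, and xy^i z ∈ L for every i ≥ 0.
Here y = a^k for some k with 1 ≤ k ≤ |xy| ≤ p.

Take i = 2: |xy²z| = p² + k.
Now p² < p² + k ≤ p² + p < p² + 2p + 1 = (p + 1)².
So |xy²z| lies strictly between the consecutive squares p² and (p + 1)², hence is not a perfect square, and xy²z ∉ L.

This contradicts the pumping lemma, which requires xy^i z ∈ L for all i ≥ 0.
Hence L = {a^(n²) : n ≥ 0} is not regular. ∎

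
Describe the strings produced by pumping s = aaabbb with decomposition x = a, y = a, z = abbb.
{xy^i z : i ≥ 0} = {a^(2+i) b^3 : i ≥ 0} = {aabbb, aaabbb, aaaabbb, ...}

With x = a, y = a, z = abbb: Starting with aaabbb and pumping the second 'a', we get strings with 2+i a's followed by 3 b's for i = 0, 1, 2, ...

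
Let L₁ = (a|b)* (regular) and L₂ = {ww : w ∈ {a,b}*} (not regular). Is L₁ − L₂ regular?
No — L₁ − L₂ is not regular.

L₁ − L₂ is the complement of {ww} within {a,b}*. If it were regular, its complement {ww} would be regular as well (regular languages are closed under complement) — contradiction. So L₁ − L₂ is not regular.

Note that the bare facts "L₁ regular, L₂ non-regular" do not settle the question by themselves: the closure of regular languages under ∪, ∩, complement and difference applies only when BOTH operands are regular. With a non-regular operand the result can come out regular or non-regular depending on the specific languages, so one has to work out L₁ − L₂ for this particular pair, as above.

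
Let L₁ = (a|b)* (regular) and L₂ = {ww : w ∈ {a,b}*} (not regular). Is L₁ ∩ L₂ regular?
No — L₁ ∩ L₂ is not regular.

(a|b)* is all strings over {a,b}, so L₁ ∩ L₂ = {ww : w ∈ {a,b}*} = L₂ itself, which is not regular (pump s = a^p b a^p b).

Note that the bare facts "L₁ regular, L₂ non-regular" do not settle the question by themselves: the closure of regular languages under ∪, ∩, complement and difference applies only when BOTH operands are regular. With a non-regular operand the result can come out regular or non-regular depending on the specific languages, so one has to work out L₁ ∩ L₂ for this particular pair, as above.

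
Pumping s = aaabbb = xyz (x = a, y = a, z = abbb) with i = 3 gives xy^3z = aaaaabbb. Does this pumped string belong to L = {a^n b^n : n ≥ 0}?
No

xy³z = a · aaa · abbb = aaaaabbb.
aaaaabbb has 5 a's and 3 b's; 5 ≠ 3, so it is not in L.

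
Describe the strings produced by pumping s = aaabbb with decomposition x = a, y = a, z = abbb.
{xy^i z : i ≥ 0} = {a^(2+i) b^3 : i ≥ 0} = {aabbb, aaabbb, aaaabbb, ...}

With x = a, y = a, z = abbb: Starting with aaabbb and pumping the second 'a', we get strings with 2+i a's followed by 3 b's for i = 0, 1, 2, ...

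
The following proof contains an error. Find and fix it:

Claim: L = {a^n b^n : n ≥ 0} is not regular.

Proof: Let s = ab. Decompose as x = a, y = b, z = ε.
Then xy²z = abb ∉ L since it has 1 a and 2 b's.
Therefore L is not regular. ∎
Error: The string s = ab might be shorter than the pumping length p.

Correction: Choose s = a^p b^p to ensure |s| ≥ p. Also, the decomposition is wrong: with |xy| ≤ p, y cannot include b's when s starts with p a's.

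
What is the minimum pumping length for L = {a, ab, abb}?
p = 4

For a finite language L, the pumping lemma holds vacuously if p > max|s| for s ∈ L.

The longest string in L = {a, ab, abb} has length 3.
If p = 4, then no string s ∈ L has |s| ≥ p, so the condition is vacuously true.

The minimum pumping length is p = 4.

Why no smaller p works: for any p ≤ 3, the longest string s ∈ L has |s| = 3 ≥ p, so it would
have to be pumpable; but pumping up (i = 2, 3, ...) produces ever longer strings, which cannot all lie in the
finite language L. So the pumping property fails for every p ≤ 3.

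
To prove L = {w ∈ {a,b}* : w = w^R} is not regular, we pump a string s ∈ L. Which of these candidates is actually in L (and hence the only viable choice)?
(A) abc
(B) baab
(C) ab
(B) baab

The pumping lemma is applied to a string s that lies in L, so first check membership of each option:
- (A) abc reversed is cba ≠ abc, so it is not a palindrome and is not in L ✗
- (B) baab reversed is baab, the same string, so it is a palindrome and is in L ✓
- (C) ab reversed is ba ≠ ab, so it is not a palindrome and is not in L ✗

Only (B) baab is in L, so it is the only candidate that could play the role of s.
(In a complete proof one picks s in terms of the pumping length p so that |s| ≥ p is guaranteed; a fixed string like baab illustrates the shape of such an s.)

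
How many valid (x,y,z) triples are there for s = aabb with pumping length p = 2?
3

For s = 'aabb' with pumping length p = 2:

Constraints: |xy| ≤ 2, |y| > 0

Valid decompositions (|xy| ≤ p, |y| ≥ 1):
  • x='', y='a', z='abb'
  • x='a', y='a', z='bb'
  • x='', y='aa', z='bb'

Total count: 3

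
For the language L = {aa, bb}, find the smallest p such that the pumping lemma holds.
p = 3

For a finite language L, the pumping lemma holds vacuously if p > max|s| for s ∈ L.

The longest string in L = {aa, bb} has length 2.
If p = 3, then no string s ∈ L has |s| ≥ p, so the condition is vacuously true.

The minimum pumping length is p = 3.

Why no smaller p works: for any p ≤ 2, the longest string s ∈ L has |s| = 2 ≥ p, so it would
have to be pumpable; but pumping up (i = 2, 3, ...) produces ever longer strings, which cannot all lie in the
finite language L. So the pumping property fails for every p ≤ 2.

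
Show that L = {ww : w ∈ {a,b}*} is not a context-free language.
Assume for contradiction that L is context-free, and let p ≥ 1 be the pumping length given by the pumping lemma for CFLs.
Choose s = a^p b^p a^p b^p. Then s ∈ L (take w = a^p b^p) and |s| = 4p ≥ p.
By the CFL pumping lemma, s = uvxyz for some u, v, x, y, z with |vxy| ≤ p, |vy| ≥ 1, and uv^i xy^i z ∈ L for every i ≥ 0.

Write s as four blocks A₁ B₁ A₂ B₂ with A₁ = A₂ = a^p and B₁ = B₂ = b^p. Since |vxy| ≤ p, the window vxy lies inside at most two adjacent blocks. Take i = 0 and let t = uxz, so |t| = 4p − |vy| with 1 ≤ |vy| ≤ p. If |t| is odd, t ∉ L immediately, so assume |vy| is even (hence |vy| ≥ 2) and |t|/2 = 2p − |vy|/2, which satisfies p ≤ |t|/2 ≤ 2p − 1.

Case 1 (vxy inside A₁B₁): t = a^(p−j) b^(p−l) a^p b^p with j + l = |vy|. The second half of t has length < 2p, so it is a suffix of the trailing a^p b^p and ends in b; the first half is a^(p−j) b^(p−l) a^((j+l)/2), which ends in a because (j+l)/2 ≥ 1. The halves differ, so t ∉ L.

Case 2 (vxy inside B₁A₂, straddling the middle): t = a^p b^(p−j) a^(p−l) b^p with j + l = |vy|. If t = ww, then w is a prefix of t of length ≥ p, so w begins with a^p; and w is a suffix of t of length ≥ p, so w ends with b^p. That forces |w| ≥ 2p, contradicting |w| = |t|/2 ≤ 2p − 1. So t ∉ L.

Case 3 (vxy inside A₂B₂): t = a^p b^p a^(p−j) b^(p−l) with j + l = |vy|. The first half of t is a prefix of a^p b^p, so it begins with a; the second half is b^((j+l)/2) a^(p−j) b^(p−l), which begins with b. The halves differ, so t ∉ L.

In every case uv⁰xy⁰z = uxz ∉ L.

This contradicts the CFL pumping lemma, which requires uv^i xy^i z ∈ L for all i ≥ 0.
Hence L = {ww : w ∈ {a,b}*} is not context-free. ∎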